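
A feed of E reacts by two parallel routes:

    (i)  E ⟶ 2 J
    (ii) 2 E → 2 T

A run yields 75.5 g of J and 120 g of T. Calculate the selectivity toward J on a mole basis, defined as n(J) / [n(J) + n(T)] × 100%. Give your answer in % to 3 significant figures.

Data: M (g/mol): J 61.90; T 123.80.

55.7 %

n(J) = 75.5 / 61.90 = 1.220 mol
n(T) = 120 / 123.80 = 0.9693 mol
selectivity = 1.220/(1.220+0.9693) × 100 = 55.73 %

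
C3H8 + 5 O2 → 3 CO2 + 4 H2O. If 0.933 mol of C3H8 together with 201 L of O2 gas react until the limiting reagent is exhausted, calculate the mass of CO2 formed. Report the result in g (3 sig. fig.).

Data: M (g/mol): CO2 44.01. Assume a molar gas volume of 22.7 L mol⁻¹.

123 g

n(C3H8) = 0.9330 mol
n(O2) = 201.0 / 22.7 = 8.855 mol
n/ν → C3H8: 0.9330, O2: 1.771; C3H8 is limiting.
n(CO2) = (3/1) × 0.9330 = 2.799 mol
mass = 2.799 × 44.01 = 123.2 g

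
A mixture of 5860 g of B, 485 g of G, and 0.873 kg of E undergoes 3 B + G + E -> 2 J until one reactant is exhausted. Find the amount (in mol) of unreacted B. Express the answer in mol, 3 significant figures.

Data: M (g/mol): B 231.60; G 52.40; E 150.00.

7.84 mol

n(B) = 5860 / 231.60 = 25.30 mol
n(G) = 485.0 / 52.40 = 9.256 mol
n(E) = 0.8730×1000 / 150.00 = 5.820 mol
n/ν for B = 25.30/3 = 8.433
n/ν for G = 9.256/1 = 9.256
n/ν for E = 5.820/1 = 5.820
Smallest n/ν is E → limiting reagent.
B consumed = (3/1) × 5.820 = 17.46 mol
B remaining = 25.30 − 17.46 = 7.840 mol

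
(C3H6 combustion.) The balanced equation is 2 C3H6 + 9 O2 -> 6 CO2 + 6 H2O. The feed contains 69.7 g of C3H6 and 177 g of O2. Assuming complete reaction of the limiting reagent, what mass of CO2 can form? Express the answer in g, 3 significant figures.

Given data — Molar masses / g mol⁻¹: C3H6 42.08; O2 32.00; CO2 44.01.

n(C3H6) = 69.70 / 42.08 = 1.656 mol
n(O2) = 177.0 / 32.00 = 5.531 mol
n/ν → C3H6: 0.8280, O2: 0.6146; O2 is limiting.
n(CO2) = (6/9) × 5.531 = 3.687 mol
mass = 3.687 × 44.01 = 162.3 g

162 g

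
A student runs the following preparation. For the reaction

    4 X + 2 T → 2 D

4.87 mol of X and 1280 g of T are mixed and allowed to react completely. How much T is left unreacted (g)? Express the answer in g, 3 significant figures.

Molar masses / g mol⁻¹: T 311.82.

521 g

n(X) = 4.870 mol
n(T) = 1280 / 311.82 = 4.105 mol
n/ν → X: 1.218, T: 2.053; X is limiting.
T consumed = (2/4) × 4.870 = 2.435 mol
T remaining = 4.105 − 2.435 = 1.670 mol
mass = 1.670 × 311.82 = 520.7 g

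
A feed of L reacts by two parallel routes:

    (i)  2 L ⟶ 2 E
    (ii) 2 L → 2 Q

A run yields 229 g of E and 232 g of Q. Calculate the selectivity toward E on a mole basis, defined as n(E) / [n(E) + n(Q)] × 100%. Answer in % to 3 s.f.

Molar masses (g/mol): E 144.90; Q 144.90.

49.7 %

n(E) = 229 / 144.90 = 1.580 mol
n(Q) = 232 / 144.90 = 1.601 mol
selectivity = 1.580/(1.580+1.601) × 100 = 49.67 %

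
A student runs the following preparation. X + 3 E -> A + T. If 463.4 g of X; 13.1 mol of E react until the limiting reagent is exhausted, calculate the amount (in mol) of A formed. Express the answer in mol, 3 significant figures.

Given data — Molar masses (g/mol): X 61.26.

n(X) = 463.4 / 61.26 = 7.564 mol
n(E) = 13.10 mol
n/ν for X = 7.564/1 = 7.564
n/ν for E = 13.10/3 = 4.367
Smallest n/ν is E → limiting reagent.
n(A) = (1/3) × 13.10 = 4.367 mol

4.37 mol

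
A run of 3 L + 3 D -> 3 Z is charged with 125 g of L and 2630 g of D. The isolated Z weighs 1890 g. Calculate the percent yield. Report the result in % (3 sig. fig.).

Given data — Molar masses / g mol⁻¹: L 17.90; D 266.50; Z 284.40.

n(L) = 125.0 / 17.90 = 6.983 mol
n(D) = 2630 / 266.50 = 9.869 mol
n/ν → L: 2.328, D: 3.290; L is limiting.
theoretical n(Z) = (3/3) × 6.983 = 6.983 mol → 1986 g
% yield = 1890 / 1986 × 100 = 95.17 %

95.2 %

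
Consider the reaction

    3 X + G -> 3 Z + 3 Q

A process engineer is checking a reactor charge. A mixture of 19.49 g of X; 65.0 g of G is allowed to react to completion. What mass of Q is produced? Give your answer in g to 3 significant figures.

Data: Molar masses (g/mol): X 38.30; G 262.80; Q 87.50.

n(X) = 19.49 / 38.30 = 0.5089 mol
n(G) = 65.00 / 262.80 = 0.2473 mol
n/ν for X = 0.5089/3 = 0.1696
n/ν for G = 0.2473/1 = 0.2473
Smallest n/ν is X → limiting reagent.
n(Q) = (3/3) × 0.5089 = 0.5089 mol
mass = 0.5089 × 87.50 = 44.53 g

44.5 g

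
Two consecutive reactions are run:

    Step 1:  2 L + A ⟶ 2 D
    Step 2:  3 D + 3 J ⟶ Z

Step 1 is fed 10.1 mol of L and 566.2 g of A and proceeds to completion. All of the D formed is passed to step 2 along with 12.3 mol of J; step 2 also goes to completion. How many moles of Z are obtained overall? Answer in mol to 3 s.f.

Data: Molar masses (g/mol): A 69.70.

3.37 mol

Step 1:
n(L) = 10.10 mol
n(A) = 566.2 / 69.70 = 8.123 mol
n/ν → L: 5.050, A: 8.123; L is limiting.
n(D) produced = (2/2) × 10.10 = 10.10 mol
Step 2:
n(D) available = 10.10 mol
n(J) = 12.30 mol
n/ν → D: 3.367, J: 4.100; D is limiting.
n(Z) = (1/3) × 10.10 = 3.367 mol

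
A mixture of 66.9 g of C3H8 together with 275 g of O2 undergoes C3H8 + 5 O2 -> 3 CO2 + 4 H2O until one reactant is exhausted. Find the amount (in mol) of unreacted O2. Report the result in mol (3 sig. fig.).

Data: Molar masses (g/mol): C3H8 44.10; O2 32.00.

n(C3H8) = 66.90 / 44.10 = 1.517 mol
n(O2) = 275.0 / 32.00 = 8.594 mol
n/ν for C3H8 = 1.517/1 = 1.517
n/ν for O2 = 8.594/5 = 1.719
Smallest n/ν is C3H8 → limiting reagent.
O2 consumed = (5/1) × 1.517 = 7.585 mol
O2 remaining = 8.594 − 7.585 = 1.009 mol

1.01 mol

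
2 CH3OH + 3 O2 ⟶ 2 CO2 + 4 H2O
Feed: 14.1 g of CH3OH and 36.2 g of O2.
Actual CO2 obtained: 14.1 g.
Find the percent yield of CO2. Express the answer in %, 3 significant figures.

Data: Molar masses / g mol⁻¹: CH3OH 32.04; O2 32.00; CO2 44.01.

n(CH3OH) = 14.10 / 32.04 = 0.4401 mol
n(O2) = 36.20 / 32.00 = 1.131 mol
n/ν for CH3OH = 0.4401/2 = 0.2201
n/ν for O2 = 1.131/3 = 0.3770
Smallest n/ν is CH3OH → limiting reagent.
theoretical n(CO2) = (2/2) × 0.4401 = 0.4401 mol → 19.37 g
% yield = 14.1 / 19.37 × 100 = 72.79 %

72.8 %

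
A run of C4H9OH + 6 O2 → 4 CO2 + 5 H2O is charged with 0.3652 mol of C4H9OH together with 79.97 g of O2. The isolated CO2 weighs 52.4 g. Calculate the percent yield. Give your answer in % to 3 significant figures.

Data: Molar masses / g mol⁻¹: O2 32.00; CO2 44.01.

n(C4H9OH) = 0.3652 mol
n(O2) = 79.97 / 32.00 = 2.499 mol
n/ν → C4H9OH: 0.3652, O2: 0.4165; C4H9OH is limiting.
theoretical n(CO2) = (4/1) × 0.3652 = 1.461 mol → 64.30 g
% yield = 52.4 / 64.30 × 100 = 81.49 %

81.5 %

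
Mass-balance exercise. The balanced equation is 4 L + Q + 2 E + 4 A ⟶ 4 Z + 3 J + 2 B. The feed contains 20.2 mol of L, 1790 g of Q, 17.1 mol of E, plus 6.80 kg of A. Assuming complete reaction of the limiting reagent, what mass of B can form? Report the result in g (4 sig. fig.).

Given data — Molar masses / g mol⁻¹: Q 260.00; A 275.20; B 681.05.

n(L) = 20.20 mol
n(Q) = 1790 / 260.00 = 6.885 mol
n(E) = 17.10 mol
n(A) = 6.800×1000 / 275.20 = 24.71 mol
n/ν for L = 20.20/4 = 5.050
n/ν for Q = 6.885/1 = 6.885
n/ν for E = 17.10/2 = 8.550
n/ν for A = 24.71/4 = 6.178
Smallest n/ν is L → limiting reagent.
n(B) = (2/4) × 20.20 = 10.10 mol
mass = 10.10 × 681.05 = 6879 g

6879 g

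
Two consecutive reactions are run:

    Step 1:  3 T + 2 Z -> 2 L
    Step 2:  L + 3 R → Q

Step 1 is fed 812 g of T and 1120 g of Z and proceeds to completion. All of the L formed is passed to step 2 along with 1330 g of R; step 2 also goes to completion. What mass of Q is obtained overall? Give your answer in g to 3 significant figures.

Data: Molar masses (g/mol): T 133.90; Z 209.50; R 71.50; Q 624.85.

Step 1:
n(T) = 812.0 / 133.90 = 6.064 mol
n(Z) = 1120 / 209.50 = 5.346 mol
n/ν for T = 6.064/3 = 2.021
n/ν for Z = 5.346/2 = 2.673
Smallest n/ν is T → limiting reagent.
n(L) produced = (2/3) × 6.064 = 4.043 mol
Step 2:
n(L) available = 4.043 mol
n(R) = 1330 / 71.50 = 18.60 mol
n/ν for L = 4.043/1 = 4.043
n/ν for R = 18.60/3 = 6.200
Smallest n/ν is L → limiting reagent.
n(Q) = (1/1) × 4.043 = 4.043 mol
mass = 4.043 × 624.85 = 2526 g

2530 g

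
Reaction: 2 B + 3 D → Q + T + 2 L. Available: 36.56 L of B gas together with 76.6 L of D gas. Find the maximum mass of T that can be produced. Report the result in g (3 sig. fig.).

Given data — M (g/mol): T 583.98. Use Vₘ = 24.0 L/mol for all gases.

445 g

n(B) = 36.56 / 24.0 = 1.523 mol
n(D) = 76.60 / 24.0 = 3.192 mol
n/ν → B: 0.7615, D: 1.064; B is limiting.
n(T) = (1/2) × 1.523 = 0.7615 mol
mass = 0.7615 × 583.98 = 444.7 g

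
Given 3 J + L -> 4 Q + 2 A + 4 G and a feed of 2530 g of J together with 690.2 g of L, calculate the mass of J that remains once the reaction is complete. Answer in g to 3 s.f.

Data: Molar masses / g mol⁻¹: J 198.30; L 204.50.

522 g

n(J) = 2530 / 198.30 = 12.76 mol
n(L) = 690.2 / 204.50 = 3.375 mol
n/ν for J = 12.76/3 = 4.253
n/ν for L = 3.375/1 = 3.375
Smallest n/ν is L → limiting reagent.
J consumed = (3/1) × 3.375 = 10.13 mol
J remaining = 12.76 − 10.13 = 2.630 mol
mass = 2.630 × 198.30 = 521.5 g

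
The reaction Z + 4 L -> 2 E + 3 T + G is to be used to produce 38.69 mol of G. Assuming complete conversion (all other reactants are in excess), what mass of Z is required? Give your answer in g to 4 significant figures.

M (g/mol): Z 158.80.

n(G) = 38.69 mol
n(Z) = (1/1) × 38.69 = 38.69 mol
mass = 38.69 × 158.80 = 6144 g

6144 g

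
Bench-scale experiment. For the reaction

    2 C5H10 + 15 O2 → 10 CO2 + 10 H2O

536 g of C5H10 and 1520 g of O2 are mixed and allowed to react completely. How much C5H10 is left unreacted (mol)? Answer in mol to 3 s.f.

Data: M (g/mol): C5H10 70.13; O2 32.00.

1.31 mol

n(C5H10) = 536.0 / 70.13 = 7.643 mol
n(O2) = 1520 / 32.00 = 47.50 mol
n/ν for C5H10 = 7.643/2 = 3.822
n/ν for O2 = 47.50/15 = 3.167
Smallest n/ν is O2 → limiting reagent.
C5H10 consumed = (2/15) × 47.50 = 6.333 mol
C5H10 remaining = 7.643 − 6.333 = 1.310 mol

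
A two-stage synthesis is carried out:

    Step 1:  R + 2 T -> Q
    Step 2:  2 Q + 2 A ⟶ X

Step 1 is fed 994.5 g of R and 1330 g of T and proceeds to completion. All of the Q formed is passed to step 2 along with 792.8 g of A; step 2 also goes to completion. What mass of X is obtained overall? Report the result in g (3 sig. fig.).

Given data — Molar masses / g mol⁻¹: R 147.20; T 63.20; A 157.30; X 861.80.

2170 g

Step 1:
n(R) = 994.5 / 147.20 = 6.756 mol
n(T) = 1330 / 63.20 = 21.04 mol
n/ν for R = 6.756/1 = 6.756
n/ν for T = 21.04/2 = 10.52
Smallest n/ν is R → limiting reagent.
n(Q) produced = (1/1) × 6.756 = 6.756 mol
Step 2:
n(Q) available = 6.756 mol
n(A) = 792.8 / 157.30 = 5.040 mol
n/ν for Q = 6.756/2 = 3.378
n/ν for A = 5.040/2 = 2.520
Smallest n/ν is A → limiting reagent.
n(X) = (1/2) × 5.040 = 2.520 mol
mass = 2.520 × 861.80 = 2172 g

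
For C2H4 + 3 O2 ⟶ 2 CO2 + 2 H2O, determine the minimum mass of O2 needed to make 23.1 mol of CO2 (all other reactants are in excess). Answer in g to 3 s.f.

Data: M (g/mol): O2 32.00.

n(CO2) = 23.10 mol
n(O2) = (3/2) × 23.10 = 34.65 mol
mass = 34.65 × 32.00 = 1109 g

1110 g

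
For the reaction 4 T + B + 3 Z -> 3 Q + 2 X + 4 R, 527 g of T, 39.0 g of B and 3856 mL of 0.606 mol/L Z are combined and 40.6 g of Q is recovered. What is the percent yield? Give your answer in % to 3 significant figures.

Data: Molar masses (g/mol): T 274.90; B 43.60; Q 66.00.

42.8 %

n(T) = 527.0 / 274.90 = 1.917 mol
n(B) = 39.00 / 43.60 = 0.8945 mol
n(Z) = 0.606 × 3856/1000 = 2.337 mol
n/ν → T: 0.4793, B: 0.8945, Z: 0.7790; T is limiting.
theoretical n(Q) = (3/4) × 1.917 = 1.438 mol → 94.91 g
% yield = 40.6 / 94.91 × 100 = 42.78 %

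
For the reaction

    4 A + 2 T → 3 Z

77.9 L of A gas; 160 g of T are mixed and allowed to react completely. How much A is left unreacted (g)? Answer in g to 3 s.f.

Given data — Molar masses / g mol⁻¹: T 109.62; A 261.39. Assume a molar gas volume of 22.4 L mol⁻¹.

n(A) = 77.90 / 22.4 = 3.478 mol
n(T) = 160.0 / 109.62 = 1.460 mol
n/ν → A: 0.8695, T: 0.7300; T is limiting.
A consumed = (4/2) × 1.460 = 2.920 mol
A remaining = 3.478 − 2.920 = 0.5580 mol
mass = 0.5580 × 261.39 = 145.9 g

146 g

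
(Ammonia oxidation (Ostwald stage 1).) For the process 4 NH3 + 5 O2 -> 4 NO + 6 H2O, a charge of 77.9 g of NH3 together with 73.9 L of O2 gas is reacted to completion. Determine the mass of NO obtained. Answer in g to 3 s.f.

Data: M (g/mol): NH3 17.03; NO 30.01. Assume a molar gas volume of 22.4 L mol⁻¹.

n(NH3) = 77.90 / 17.03 = 4.574 mol
n(O2) = 73.90 / 22.4 = 3.299 mol
n/ν → NH3: 1.144, O2: 0.6598; O2 is limiting.
n(NO) = (4/5) × 3.299 = 2.639 mol
mass = 2.639 × 30.01 = 79.20 g

79.2 g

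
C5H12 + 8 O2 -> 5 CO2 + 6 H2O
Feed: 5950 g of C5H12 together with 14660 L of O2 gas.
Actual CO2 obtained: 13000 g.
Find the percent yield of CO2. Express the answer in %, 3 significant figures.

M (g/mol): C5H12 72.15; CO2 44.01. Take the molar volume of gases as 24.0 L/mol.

n(C5H12) = 5950 / 72.15 = 82.47 mol
n(O2) = 14660 / 24.0 = 610.8 mol
n/ν → C5H12: 82.47, O2: 76.35; O2 is limiting.
theoretical n(CO2) = (5/8) × 610.8 = 381.8 mol → 16800 g
% yield = 13000 / 16800 × 100 = 77.38 %

77.4 %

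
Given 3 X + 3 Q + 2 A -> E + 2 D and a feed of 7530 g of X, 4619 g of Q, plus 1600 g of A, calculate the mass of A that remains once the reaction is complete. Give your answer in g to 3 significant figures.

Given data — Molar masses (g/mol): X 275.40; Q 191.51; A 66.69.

528 g

n(X) = 7530 / 275.40 = 27.34 mol
n(Q) = 4619 / 191.51 = 24.12 mol
n(A) = 1600 / 66.69 = 23.99 mol
n/ν for X = 27.34/3 = 9.113
n/ν for Q = 24.12/3 = 8.040
n/ν for A = 23.99/2 = 12.00
Smallest n/ν is Q → limiting reagent.
A consumed = (2/3) × 24.12 = 16.08 mol
A remaining = 23.99 − 16.08 = 7.910 mol
mass = 7.910 × 66.69 = 527.5 g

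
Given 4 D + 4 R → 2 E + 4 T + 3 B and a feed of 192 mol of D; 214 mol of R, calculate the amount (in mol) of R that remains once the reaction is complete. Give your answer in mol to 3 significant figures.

n(D) = 192.0 mol
n(R) = 214.0 mol
n/ν for D = 192.0/4 = 48.00
n/ν for R = 214.0/4 = 53.50
Smallest n/ν is D → limiting reagent.
R consumed = (4/4) × 192.0 = 192.0 mol
R remaining = 214.0 − 192.0 = 22.00 mol

22.0 mol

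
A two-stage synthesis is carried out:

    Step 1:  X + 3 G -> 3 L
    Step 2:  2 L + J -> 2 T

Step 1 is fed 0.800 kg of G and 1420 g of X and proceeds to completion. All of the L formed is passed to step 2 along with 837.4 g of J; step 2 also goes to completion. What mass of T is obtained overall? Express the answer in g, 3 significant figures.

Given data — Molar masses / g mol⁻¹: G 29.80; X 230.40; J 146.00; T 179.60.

2060 g

Step 1:
n(G) = 0.8000×1000 / 29.80 = 26.85 mol
n(X) = 1420 / 230.40 = 6.163 mol
n/ν for G = 26.85/3 = 8.950
n/ν for X = 6.163/1 = 6.163
Smallest n/ν is X → limiting reagent.
n(L) produced = (3/1) × 6.163 = 18.49 mol
Step 2:
n(L) available = 18.49 mol
n(J) = 837.4 / 146.00 = 5.736 mol
n/ν for L = 18.49/2 = 9.245
n/ν for J = 5.736/1 = 5.736
Smallest n/ν is J → limiting reagent.
n(T) = (2/1) × 5.736 = 11.47 mol
mass = 11.47 × 179.60 = 2060 g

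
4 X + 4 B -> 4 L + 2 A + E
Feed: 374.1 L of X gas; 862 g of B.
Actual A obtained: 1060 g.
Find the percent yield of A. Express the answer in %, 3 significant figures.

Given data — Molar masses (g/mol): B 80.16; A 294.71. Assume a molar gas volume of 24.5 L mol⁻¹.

n(X) = 374.1 / 24.5 = 15.27 mol
n(B) = 862.0 / 80.16 = 10.75 mol
n/ν for X = 15.27/4 = 3.818
n/ν for B = 10.75/4 = 2.688
Smallest n/ν is B → limiting reagent.
theoretical n(A) = (2/4) × 10.75 = 5.375 mol → 1584 g
% yield = 1060 / 1584 × 100 = 66.92 %

66.9 %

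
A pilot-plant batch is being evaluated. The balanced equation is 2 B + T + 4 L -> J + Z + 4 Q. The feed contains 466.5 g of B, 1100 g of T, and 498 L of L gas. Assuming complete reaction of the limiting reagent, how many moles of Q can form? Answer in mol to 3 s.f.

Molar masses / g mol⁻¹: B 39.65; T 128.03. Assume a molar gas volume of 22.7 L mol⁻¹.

21.9 mol

n(B) = 466.5 / 39.65 = 11.77 mol
n(T) = 1100 / 128.03 = 8.592 mol
n(L) = 498.0 / 22.7 = 21.94 mol
n/ν → B: 5.885, T: 8.592, L: 5.485; L is limiting.
n(Q) = (4/4) × 21.94 = 21.94 mol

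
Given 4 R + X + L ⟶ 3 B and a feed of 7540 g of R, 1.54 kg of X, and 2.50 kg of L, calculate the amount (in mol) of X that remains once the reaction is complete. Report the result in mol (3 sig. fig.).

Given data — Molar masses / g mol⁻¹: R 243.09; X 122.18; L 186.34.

4.85 mol

n(R) = 7540 / 243.09 = 31.02 mol
n(X) = 1.540×1000 / 122.18 = 12.60 mol
n(L) = 2.500×1000 / 186.34 = 13.42 mol
n/ν for R = 31.02/4 = 7.755
n/ν for X = 12.60/1 = 12.60
n/ν for L = 13.42/1 = 13.42
Smallest n/ν is R → limiting reagent.
X consumed = (1/4) × 31.02 = 7.755 mol
X remaining = 12.60 − 7.755 = 4.845 mol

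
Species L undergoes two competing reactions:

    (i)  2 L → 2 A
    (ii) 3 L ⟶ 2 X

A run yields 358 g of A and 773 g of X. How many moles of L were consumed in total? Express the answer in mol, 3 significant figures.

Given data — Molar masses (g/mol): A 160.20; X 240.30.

7.06 mol

n(A) = 358 / 160.20 = 2.235 mol
n(X) = 773 / 240.30 = 3.217 mol
n(L) via (i) = (2/2)×2.235 = 2.235 mol
n(L) via (ii) = (3/2)×3.217 = 4.826 mol
total n(L) = 2.235 + 4.826 = 7.061 mol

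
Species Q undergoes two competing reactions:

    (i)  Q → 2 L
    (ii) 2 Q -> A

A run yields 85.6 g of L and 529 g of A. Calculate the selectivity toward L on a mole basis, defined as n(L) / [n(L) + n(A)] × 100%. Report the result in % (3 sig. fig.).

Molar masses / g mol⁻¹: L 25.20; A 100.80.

39.3 %

n(L) = 85.6 / 25.20 = 3.397 mol
n(A) = 529 / 100.80 = 5.248 mol
selectivity = 3.397/(3.397+5.248) × 100 = 39.29 %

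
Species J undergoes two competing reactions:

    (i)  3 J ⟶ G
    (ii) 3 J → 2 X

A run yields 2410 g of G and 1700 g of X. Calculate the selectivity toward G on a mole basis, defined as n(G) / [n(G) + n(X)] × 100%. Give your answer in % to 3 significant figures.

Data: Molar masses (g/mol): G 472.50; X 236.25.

41.5 %

n(G) = 2410 / 472.50 = 5.101 mol
n(X) = 1700 / 236.25 = 7.196 mol
selectivity = 5.101/(5.101+7.196) × 100 = 41.48 %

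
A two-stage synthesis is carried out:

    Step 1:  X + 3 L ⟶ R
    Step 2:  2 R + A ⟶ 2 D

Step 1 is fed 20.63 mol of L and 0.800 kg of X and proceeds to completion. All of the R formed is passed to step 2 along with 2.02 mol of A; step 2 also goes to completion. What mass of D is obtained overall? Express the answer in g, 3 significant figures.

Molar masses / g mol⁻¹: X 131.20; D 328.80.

1330 g

Step 1:
n(L) = 20.63 mol
n(X) = 0.8000×1000 / 131.20 = 6.098 mol
n/ν for L = 20.63/3 = 6.877
n/ν for X = 6.098/1 = 6.098
Smallest n/ν is X → limiting reagent.
n(R) produced = (1/1) × 6.098 = 6.098 mol
Step 2:
n(R) available = 6.098 mol
n(A) = 2.020 mol
n/ν for R = 6.098/2 = 3.049
n/ν for A = 2.020/1 = 2.020
Smallest n/ν is A → limiting reagent.
n(D) = (2/1) × 2.020 = 4.040 mol
mass = 4.040 × 328.80 = 1328 g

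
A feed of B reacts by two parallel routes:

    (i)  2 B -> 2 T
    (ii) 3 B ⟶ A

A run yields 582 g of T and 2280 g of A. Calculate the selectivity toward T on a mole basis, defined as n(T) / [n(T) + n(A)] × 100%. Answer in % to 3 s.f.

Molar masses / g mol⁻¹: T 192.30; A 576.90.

43.4 %

n(T) = 582 / 192.30 = 3.027 mol
n(A) = 2280 / 576.90 = 3.952 mol
selectivity = 3.027/(3.027+3.952) × 100 = 43.37 %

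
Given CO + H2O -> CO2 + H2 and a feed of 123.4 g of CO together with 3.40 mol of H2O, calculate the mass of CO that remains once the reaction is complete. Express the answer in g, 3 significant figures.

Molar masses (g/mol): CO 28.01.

28.2 g

n(CO) = 123.4 / 28.01 = 4.406 mol
n(H2O) = 3.400 mol
n/ν for CO = 4.406/1 = 4.406
n/ν for H2O = 3.400/1 = 3.400
Smallest n/ν is H2O → limiting reagent.
CO consumed = (1/1) × 3.400 = 3.400 mol
CO remaining = 4.406 − 3.400 = 1.006 mol
mass = 1.006 × 28.01 = 28.18 g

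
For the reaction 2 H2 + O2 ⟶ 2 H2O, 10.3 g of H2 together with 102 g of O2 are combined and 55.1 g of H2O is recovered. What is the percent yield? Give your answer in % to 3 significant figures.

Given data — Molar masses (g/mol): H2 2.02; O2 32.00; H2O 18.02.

n(H2) = 10.30 / 2.02 = 5.099 mol
n(O2) = 102.0 / 32.00 = 3.188 mol
n/ν → H2: 2.550, O2: 3.188; H2 is limiting.
theoretical n(H2O) = (2/2) × 5.099 = 5.099 mol → 91.88 g
% yield = 55.1 / 91.88 × 100 = 59.97 %

60.0 %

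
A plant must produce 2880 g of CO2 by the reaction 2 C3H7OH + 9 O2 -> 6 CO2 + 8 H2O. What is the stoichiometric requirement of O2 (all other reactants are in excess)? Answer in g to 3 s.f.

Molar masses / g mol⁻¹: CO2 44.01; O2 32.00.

n(CO2) = 2880 / 44.01 = 65.44 mol
n(O2) = (9/6) × 65.44 = 98.16 mol
mass = 98.16 × 32.00 = 3141 g

3140 g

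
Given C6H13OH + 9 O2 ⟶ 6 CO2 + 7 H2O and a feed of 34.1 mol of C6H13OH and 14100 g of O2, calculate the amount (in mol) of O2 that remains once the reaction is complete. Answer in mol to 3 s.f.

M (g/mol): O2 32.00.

134 mol

n(C6H13OH) = 34.10 mol
n(O2) = 14100 / 32.00 = 440.6 mol
n/ν for C6H13OH = 34.10/1 = 34.10
n/ν for O2 = 440.6/9 = 48.96
Smallest n/ν is C6H13OH → limiting reagent.
O2 consumed = (9/1) × 34.10 = 306.9 mol
O2 remaining = 440.6 − 306.9 = 133.7 mol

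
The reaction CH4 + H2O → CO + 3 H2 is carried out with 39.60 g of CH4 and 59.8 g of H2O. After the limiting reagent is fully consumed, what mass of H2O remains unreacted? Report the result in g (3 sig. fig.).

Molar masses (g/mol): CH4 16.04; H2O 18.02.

15.3 g

n(CH4) = 39.60 / 16.04 = 2.469 mol
n(H2O) = 59.80 / 18.02 = 3.319 mol
n/ν for CH4 = 2.469/1 = 2.469
n/ν for H2O = 3.319/1 = 3.319
Smallest n/ν is CH4 → limiting reagent.
H2O consumed = (1/1) × 2.469 = 2.469 mol
H2O remaining = 3.319 − 2.469 = 0.8500 mol
mass = 0.8500 × 18.02 = 15.32 g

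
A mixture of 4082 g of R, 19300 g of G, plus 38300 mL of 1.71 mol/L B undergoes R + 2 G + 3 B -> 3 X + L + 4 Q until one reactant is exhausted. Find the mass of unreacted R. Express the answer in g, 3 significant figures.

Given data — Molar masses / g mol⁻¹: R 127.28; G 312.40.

n(R) = 4082 / 127.28 = 32.07 mol
n(G) = 19300 / 312.40 = 61.78 mol
n(B) = 1.71 × 38300/1000 = 65.49 mol
n/ν for R = 32.07/1 = 32.07
n/ν for G = 61.78/2 = 30.89
n/ν for B = 65.49/3 = 21.83
Smallest n/ν is B → limiting reagent.
R consumed = (1/3) × 65.49 = 21.83 mol
R remaining = 32.07 − 21.83 = 10.24 mol
mass = 10.24 × 127.28 = 1303 g

1300 g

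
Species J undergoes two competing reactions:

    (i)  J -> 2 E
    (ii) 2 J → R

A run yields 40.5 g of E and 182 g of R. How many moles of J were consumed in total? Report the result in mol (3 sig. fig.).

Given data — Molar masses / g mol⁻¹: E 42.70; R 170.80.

2.61 mol

n(E) = 40.5 / 42.70 = 0.9485 mol
n(R) = 182 / 170.80 = 1.066 mol
n(J) via (i) = (1/2)×0.9485 = 0.4743 mol
n(J) via (ii) = (2/1)×1.066 = 2.132 mol
total n(J) = 0.4743 + 2.132 = 2.606 mol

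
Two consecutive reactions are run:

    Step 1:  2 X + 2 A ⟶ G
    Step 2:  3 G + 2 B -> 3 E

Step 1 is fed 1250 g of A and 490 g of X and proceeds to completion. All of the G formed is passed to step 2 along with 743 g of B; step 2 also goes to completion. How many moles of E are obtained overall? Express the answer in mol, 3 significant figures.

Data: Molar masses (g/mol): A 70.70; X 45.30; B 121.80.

Step 1:
n(A) = 1250 / 70.70 = 17.68 mol
n(X) = 490.0 / 45.30 = 10.82 mol
n/ν for A = 17.68/2 = 8.840
n/ν for X = 10.82/2 = 5.410
Smallest n/ν is X → limiting reagent.
n(G) produced = (1/2) × 10.82 = 5.410 mol
Step 2:
n(G) available = 5.410 mol
n(B) = 743.0 / 121.80 = 6.100 mol
n/ν for G = 5.410/3 = 1.803
n/ν for B = 6.100/2 = 3.050
Smallest n/ν is G → limiting reagent.
n(E) = (3/3) × 5.410 = 5.410 mol

5.41 mol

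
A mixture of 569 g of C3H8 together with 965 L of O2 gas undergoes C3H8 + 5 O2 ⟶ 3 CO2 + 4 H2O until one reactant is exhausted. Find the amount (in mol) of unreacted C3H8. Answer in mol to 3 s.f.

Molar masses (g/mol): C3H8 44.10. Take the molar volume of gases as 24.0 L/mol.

4.86 mol

n(C3H8) = 569.0 / 44.10 = 12.90 mol
n(O2) = 965.0 / 24.0 = 40.21 mol
n/ν for C3H8 = 12.90/1 = 12.90
n/ν for O2 = 40.21/5 = 8.042
Smallest n/ν is O2 → limiting reagent.
C3H8 consumed = (1/5) × 40.21 = 8.042 mol
C3H8 remaining = 12.90 − 8.042 = 4.858 mol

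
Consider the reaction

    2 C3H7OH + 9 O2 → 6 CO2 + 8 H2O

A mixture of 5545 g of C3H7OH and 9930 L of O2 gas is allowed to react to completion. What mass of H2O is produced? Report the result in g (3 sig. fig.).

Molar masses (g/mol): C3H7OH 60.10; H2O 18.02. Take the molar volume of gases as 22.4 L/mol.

n(C3H7OH) = 5545 / 60.10 = 92.26 mol
n(O2) = 9930 / 22.4 = 443.3 mol
n/ν for C3H7OH = 92.26/2 = 46.13
n/ν for O2 = 443.3/9 = 49.26
Smallest n/ν is C3H7OH → limiting reagent.
n(H2O) = (8/2) × 92.26 = 369.0 mol
mass = 369.0 × 18.02 = 6649 g

6650 g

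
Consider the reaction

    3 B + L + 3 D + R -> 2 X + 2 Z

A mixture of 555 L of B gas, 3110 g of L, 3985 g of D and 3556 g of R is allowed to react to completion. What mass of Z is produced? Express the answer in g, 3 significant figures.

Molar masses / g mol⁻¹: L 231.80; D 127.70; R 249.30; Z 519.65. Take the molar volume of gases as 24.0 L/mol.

n(B) = 555.0 / 24.0 = 23.13 mol
n(L) = 3110 / 231.80 = 13.42 mol
n(D) = 3985 / 127.70 = 31.21 mol
n(R) = 3556 / 249.30 = 14.26 mol
n/ν → B: 7.710, L: 13.42, D: 10.40, R: 14.26; B is limiting.
n(Z) = (2/3) × 23.13 = 15.42 mol
mass = 15.42 × 519.65 = 8013 g

8010 g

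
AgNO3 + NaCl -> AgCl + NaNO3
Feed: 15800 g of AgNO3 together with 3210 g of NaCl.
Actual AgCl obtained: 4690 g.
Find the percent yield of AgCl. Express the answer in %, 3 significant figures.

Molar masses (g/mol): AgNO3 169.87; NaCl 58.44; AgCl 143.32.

59.6 %

n(AgNO3) = 15800 / 169.87 = 93.01 mol
n(NaCl) = 3210 / 58.44 = 54.93 mol
n/ν → AgNO3: 93.01, NaCl: 54.93; NaCl is limiting.
theoretical n(AgCl) = (1/1) × 54.93 = 54.93 mol → 7873 g
% yield = 4690 / 7873 × 100 = 59.57 %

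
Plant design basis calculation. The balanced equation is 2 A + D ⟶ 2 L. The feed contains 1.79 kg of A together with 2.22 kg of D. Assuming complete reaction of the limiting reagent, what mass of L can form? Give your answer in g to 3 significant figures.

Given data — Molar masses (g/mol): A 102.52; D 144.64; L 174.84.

n(A) = 1.790×1000 / 102.52 = 17.46 mol
n(D) = 2.220×1000 / 144.64 = 15.35 mol
n/ν → A: 8.730, D: 15.35; A is limiting.
n(L) = (2/2) × 17.46 = 17.46 mol
mass = 17.46 × 174.84 = 3053 g

3050 g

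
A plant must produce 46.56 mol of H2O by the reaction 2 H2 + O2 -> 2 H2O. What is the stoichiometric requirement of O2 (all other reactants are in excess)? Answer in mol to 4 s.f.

23.28 mol

n(H2O) = 46.56 mol
n(O2) = (1/2) × 46.56 = 23.28 mol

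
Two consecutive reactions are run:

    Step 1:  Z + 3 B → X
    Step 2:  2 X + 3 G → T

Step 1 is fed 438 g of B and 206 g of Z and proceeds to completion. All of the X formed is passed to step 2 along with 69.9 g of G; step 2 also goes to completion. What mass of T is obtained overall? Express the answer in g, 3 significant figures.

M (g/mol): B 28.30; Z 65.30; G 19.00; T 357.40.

438 g

Step 1:
n(B) = 438.0 / 28.30 = 15.48 mol
n(Z) = 206.0 / 65.30 = 3.155 mol
n/ν → B: 5.160, Z: 3.155; Z is limiting.
n(X) produced = (1/1) × 3.155 = 3.155 mol
Step 2:
n(X) available = 3.155 mol
n(G) = 69.90 / 19.00 = 3.679 mol
n/ν → X: 1.578, G: 1.226; G is limiting.
n(T) = (1/3) × 3.679 = 1.226 mol
mass = 1.226 × 357.40 = 438.2 g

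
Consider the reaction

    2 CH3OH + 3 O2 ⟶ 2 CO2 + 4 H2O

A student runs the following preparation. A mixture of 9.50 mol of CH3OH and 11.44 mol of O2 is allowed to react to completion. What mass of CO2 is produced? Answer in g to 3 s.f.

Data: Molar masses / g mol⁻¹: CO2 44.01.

336 g

n(CH3OH) = 9.500 mol
n(O2) = 11.44 mol
n/ν for CH3OH = 9.500/2 = 4.750
n/ν for O2 = 11.44/3 = 3.813
Smallest n/ν is O2 → limiting reagent.
n(CO2) = (2/3) × 11.44 = 7.627 mol
mass = 7.627 × 44.01 = 335.7 g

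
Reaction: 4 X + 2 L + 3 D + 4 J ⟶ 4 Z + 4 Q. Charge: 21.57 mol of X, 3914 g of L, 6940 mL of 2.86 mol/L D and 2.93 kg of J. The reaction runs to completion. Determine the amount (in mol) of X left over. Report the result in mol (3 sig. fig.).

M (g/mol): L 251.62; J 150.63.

n(X) = 21.57 mol
n(L) = 3914 / 251.62 = 15.56 mol
n(D) = 2.86 × 6940/1000 = 19.85 mol
n(J) = 2.930×1000 / 150.63 = 19.45 mol
n/ν → X: 5.393, L: 7.780, D: 6.617, J: 4.863; J is limiting.
X consumed = (4/4) × 19.45 = 19.45 mol
X remaining = 21.57 − 19.45 = 2.120 mol

2.12 mol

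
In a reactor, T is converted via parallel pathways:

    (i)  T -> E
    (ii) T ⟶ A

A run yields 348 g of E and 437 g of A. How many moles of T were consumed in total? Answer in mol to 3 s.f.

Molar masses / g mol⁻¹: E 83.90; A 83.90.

9.36 mol

n(E) = 348 / 83.90 = 4.148 mol
n(A) = 437 / 83.90 = 5.209 mol
n(T) via (i) = (1/1)×4.148 = 4.148 mol
n(T) via (ii) = (1/1)×5.209 = 5.209 mol
total n(T) = 4.148 + 5.209 = 9.357 mol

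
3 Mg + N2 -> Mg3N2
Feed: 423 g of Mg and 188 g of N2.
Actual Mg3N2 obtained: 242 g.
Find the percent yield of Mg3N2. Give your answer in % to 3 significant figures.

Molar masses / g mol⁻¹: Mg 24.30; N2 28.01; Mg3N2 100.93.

41.3 %

n(Mg) = 423.0 / 24.30 = 17.41 mol
n(N2) = 188.0 / 28.01 = 6.712 mol
n/ν for Mg = 17.41/3 = 5.803
n/ν for N2 = 6.712/1 = 6.712
Smallest n/ν is Mg → limiting reagent.
theoretical n(Mg3N2) = (1/3) × 17.41 = 5.803 mol → 585.7 g
% yield = 242 / 585.7 × 100 = 41.32 %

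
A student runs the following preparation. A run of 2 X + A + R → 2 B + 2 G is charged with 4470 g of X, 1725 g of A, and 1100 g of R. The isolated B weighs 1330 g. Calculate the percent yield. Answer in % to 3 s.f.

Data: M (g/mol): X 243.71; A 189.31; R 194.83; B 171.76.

n(X) = 4470 / 243.71 = 18.34 mol
n(A) = 1725 / 189.31 = 9.112 mol
n(R) = 1100 / 194.83 = 5.646 mol
n/ν for X = 18.34/2 = 9.170
n/ν for A = 9.112/1 = 9.112
n/ν for R = 5.646/1 = 5.646
Smallest n/ν is R → limiting reagent.
theoretical n(B) = (2/1) × 5.646 = 11.29 mol → 1939 g
% yield = 1330 / 1939 × 100 = 68.59 %

68.6 %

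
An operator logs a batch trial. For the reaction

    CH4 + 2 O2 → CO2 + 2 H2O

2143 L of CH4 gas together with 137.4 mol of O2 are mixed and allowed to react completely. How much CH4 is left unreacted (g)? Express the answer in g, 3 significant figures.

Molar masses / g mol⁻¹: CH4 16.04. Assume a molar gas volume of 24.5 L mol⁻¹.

301 g

n(CH4) = 2143 / 24.5 = 87.47 mol
n(O2) = 137.4 mol
n/ν for CH4 = 87.47/1 = 87.47
n/ν for O2 = 137.4/2 = 68.70
Smallest n/ν is O2 → limiting reagent.
CH4 consumed = (1/2) × 137.4 = 68.70 mol
CH4 remaining = 87.47 − 68.70 = 18.77 mol
mass = 18.77 × 16.04 = 301.1 g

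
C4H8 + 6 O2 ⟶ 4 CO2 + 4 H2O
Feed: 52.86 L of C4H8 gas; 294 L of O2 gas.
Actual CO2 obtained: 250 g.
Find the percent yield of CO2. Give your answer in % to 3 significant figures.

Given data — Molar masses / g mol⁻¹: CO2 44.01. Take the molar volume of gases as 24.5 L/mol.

71.0 %

n(C4H8) = 52.86 / 24.5 = 2.158 mol
n(O2) = 294.0 / 24.5 = 12.00 mol
n/ν for C4H8 = 2.158/1 = 2.158
n/ν for O2 = 12.00/6 = 2.000
Smallest n/ν is O2 → limiting reagent.
theoretical n(CO2) = (4/6) × 12.00 = 8.000 mol → 352.1 g
% yield = 250 / 352.1 × 100 = 71.00 %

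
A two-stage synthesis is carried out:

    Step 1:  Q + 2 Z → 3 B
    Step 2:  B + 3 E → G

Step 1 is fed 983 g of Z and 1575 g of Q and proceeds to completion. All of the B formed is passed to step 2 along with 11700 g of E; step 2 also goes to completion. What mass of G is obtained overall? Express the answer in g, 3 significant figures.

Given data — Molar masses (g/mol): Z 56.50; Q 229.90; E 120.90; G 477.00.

Step 1:
n(Z) = 983.0 / 56.50 = 17.40 mol
n(Q) = 1575 / 229.90 = 6.851 mol
n/ν for Z = 17.40/2 = 8.700
n/ν for Q = 6.851/1 = 6.851
Smallest n/ν is Q → limiting reagent.
n(B) produced = (3/1) × 6.851 = 20.55 mol
Step 2:
n(B) available = 20.55 mol
n(E) = 11700 / 120.90 = 96.77 mol
n/ν for B = 20.55/1 = 20.55
n/ν for E = 96.77/3 = 32.26
Smallest n/ν is B → limiting reagent.
n(G) = (1/1) × 20.55 = 20.55 mol
mass = 20.55 × 477.00 = 9802 g

9800 g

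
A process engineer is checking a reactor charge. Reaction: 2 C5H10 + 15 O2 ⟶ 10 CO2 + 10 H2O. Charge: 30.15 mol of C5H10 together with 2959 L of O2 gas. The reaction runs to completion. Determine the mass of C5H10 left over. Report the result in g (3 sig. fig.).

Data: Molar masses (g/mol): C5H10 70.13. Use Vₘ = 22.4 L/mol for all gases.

879 g

n(C5H10) = 30.15 mol
n(O2) = 2959 / 22.4 = 132.1 mol
n/ν for C5H10 = 30.15/2 = 15.08
n/ν for O2 = 132.1/15 = 8.807
Smallest n/ν is O2 → limiting reagent.
C5H10 consumed = (2/15) × 132.1 = 17.61 mol
C5H10 remaining = 30.15 − 17.61 = 12.54 mol
mass = 12.54 × 70.13 = 879.4 g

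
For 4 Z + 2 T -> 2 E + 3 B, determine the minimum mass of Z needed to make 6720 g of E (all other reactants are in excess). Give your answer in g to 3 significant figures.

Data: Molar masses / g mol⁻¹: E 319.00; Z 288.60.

12200 g

n(E) = 6720 / 319.00 = 21.07 mol
n(Z) = (4/2) × 21.07 = 42.14 mol
mass = 42.14 × 288.60 = 12160 g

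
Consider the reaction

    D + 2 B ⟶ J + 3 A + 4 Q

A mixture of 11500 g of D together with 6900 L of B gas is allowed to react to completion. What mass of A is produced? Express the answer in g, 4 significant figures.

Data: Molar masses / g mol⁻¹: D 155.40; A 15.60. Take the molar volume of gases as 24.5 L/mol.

3463 g

n(D) = 11500 / 155.40 = 74.00 mol
n(B) = 6900 / 24.5 = 281.6 mol
n/ν for D = 74.00/1 = 74.00
n/ν for B = 281.6/2 = 140.8
Smallest n/ν is D → limiting reagent.
n(A) = (3/1) × 74.00 = 222.0 mol
mass = 222.0 × 15.60 = 3463 g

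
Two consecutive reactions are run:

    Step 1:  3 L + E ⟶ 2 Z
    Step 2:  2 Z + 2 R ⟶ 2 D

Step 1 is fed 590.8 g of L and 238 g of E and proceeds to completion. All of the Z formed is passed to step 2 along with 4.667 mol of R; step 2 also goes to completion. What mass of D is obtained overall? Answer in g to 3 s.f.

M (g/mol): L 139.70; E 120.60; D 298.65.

Step 1:
n(L) = 590.8 / 139.70 = 4.229 mol
n(E) = 238.0 / 120.60 = 1.973 mol
n/ν for L = 4.229/3 = 1.410
n/ν for E = 1.973/1 = 1.973
Smallest n/ν is L → limiting reagent.
n(Z) produced = (2/3) × 4.229 = 2.819 mol
Step 2:
n(Z) available = 2.819 mol
n(R) = 4.667 mol
n/ν for Z = 2.819/2 = 1.410
n/ν for R = 4.667/2 = 2.334
Smallest n/ν is Z → limiting reagent.
n(D) = (2/2) × 2.819 = 2.819 mol
mass = 2.819 × 298.65 = 841.9 g

842 g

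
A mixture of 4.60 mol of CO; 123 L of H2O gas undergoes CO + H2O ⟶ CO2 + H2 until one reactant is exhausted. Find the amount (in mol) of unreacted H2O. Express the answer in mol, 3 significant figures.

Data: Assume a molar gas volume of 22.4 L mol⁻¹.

0.891 mol

n(CO) = 4.600 mol
n(H2O) = 123.0 / 22.4 = 5.491 mol
n/ν → CO: 4.600, H2O: 5.491; CO is limiting.
H2O consumed = (1/1) × 4.600 = 4.600 mol
H2O remaining = 5.491 − 4.600 = 0.8910 mol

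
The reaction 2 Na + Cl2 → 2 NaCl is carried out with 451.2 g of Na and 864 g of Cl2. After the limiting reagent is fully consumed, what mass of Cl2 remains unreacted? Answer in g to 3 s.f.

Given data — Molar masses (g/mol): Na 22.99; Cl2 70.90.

168 g

n(Na) = 451.2 / 22.99 = 19.63 mol
n(Cl2) = 864.0 / 70.90 = 12.19 mol
n/ν for Na = 19.63/2 = 9.815
n/ν for Cl2 = 12.19/1 = 12.19
Smallest n/ν is Na → limiting reagent.
Cl2 consumed = (1/2) × 19.63 = 9.815 mol
Cl2 remaining = 12.19 − 9.815 = 2.375 mol
mass = 2.375 × 70.90 = 168.4 g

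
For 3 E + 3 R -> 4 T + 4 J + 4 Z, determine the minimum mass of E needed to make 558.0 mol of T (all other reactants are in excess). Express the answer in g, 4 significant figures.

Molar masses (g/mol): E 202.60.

84790 g

n(T) = 558.0 mol
n(E) = (3/4) × 558.0 = 418.5 mol
mass = 418.5 × 202.60 = 84790 g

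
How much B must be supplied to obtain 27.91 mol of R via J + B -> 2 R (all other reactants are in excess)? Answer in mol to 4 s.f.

n(R) = 27.91 mol
n(B) = (1/2) × 27.91 = 13.96 mol

13.96 mol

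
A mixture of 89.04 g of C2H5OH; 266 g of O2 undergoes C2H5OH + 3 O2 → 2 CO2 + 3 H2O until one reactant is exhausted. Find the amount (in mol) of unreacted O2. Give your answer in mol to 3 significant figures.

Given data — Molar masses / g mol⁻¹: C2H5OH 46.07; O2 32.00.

2.51 mol

n(C2H5OH) = 89.04 / 46.07 = 1.933 mol
n(O2) = 266.0 / 32.00 = 8.313 mol
n/ν for C2H5OH = 1.933/1 = 1.933
n/ν for O2 = 8.313/3 = 2.771
Smallest n/ν is C2H5OH → limiting reagent.
O2 consumed = (3/1) × 1.933 = 5.799 mol
O2 remaining = 8.313 − 5.799 = 2.514 mol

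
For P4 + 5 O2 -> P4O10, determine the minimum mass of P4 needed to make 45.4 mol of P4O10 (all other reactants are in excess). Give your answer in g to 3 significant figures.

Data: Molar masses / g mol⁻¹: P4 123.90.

5630 g

n(P4O10) = 45.40 mol
n(P4) = (1/1) × 45.40 = 45.40 mol
mass = 45.40 × 123.90 = 5625 g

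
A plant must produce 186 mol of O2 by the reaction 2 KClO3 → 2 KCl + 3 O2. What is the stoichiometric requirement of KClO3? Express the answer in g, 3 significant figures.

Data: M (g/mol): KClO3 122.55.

15200 g

n(O2) = 186.0 mol
n(KClO3) = (2/3) × 186.0 = 124.0 mol
mass = 124.0 × 122.55 = 15200 g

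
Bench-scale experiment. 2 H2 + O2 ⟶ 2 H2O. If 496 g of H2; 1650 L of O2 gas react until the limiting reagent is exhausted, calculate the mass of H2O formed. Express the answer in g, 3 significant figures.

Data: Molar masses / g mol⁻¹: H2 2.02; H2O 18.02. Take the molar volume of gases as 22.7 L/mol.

n(H2) = 496.0 / 2.02 = 245.5 mol
n(O2) = 1650 / 22.7 = 72.69 mol
n/ν → H2: 122.8, O2: 72.69; O2 is limiting.
n(H2O) = (2/1) × 72.69 = 145.4 mol
mass = 145.4 × 18.02 = 2620 g

2620 g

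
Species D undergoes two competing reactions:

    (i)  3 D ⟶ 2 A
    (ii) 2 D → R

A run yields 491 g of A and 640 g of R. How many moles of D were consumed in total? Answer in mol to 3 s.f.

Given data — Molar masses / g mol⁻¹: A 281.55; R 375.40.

6.03 mol

n(A) = 491 / 281.55 = 1.744 mol
n(R) = 640 / 375.40 = 1.705 mol
n(D) via (i) = (3/2)×1.744 = 2.616 mol
n(D) via (ii) = (2/1)×1.705 = 3.410 mol
total n(D) = 2.616 + 3.410 = 6.026 mol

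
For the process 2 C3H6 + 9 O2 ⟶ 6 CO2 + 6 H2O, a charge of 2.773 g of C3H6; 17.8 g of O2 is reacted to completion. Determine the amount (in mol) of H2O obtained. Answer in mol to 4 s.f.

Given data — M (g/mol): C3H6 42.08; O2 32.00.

n(C3H6) = 2.773 / 42.08 = 0.06590 mol
n(O2) = 17.80 / 32.00 = 0.5563 mol
n/ν for C3H6 = 0.06590/2 = 0.03295
n/ν for O2 = 0.5563/9 = 0.06181
Smallest n/ν is C3H6 → limiting reagent.
n(H2O) = (6/2) × 0.06590 = 0.1977 mol

0.1977 mol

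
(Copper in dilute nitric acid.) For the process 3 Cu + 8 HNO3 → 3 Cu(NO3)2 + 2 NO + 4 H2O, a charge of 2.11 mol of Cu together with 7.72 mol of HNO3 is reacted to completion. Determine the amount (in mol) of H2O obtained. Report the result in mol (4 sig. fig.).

2.813 mol

n(Cu) = 2.110 mol
n(HNO3) = 7.720 mol
n/ν → Cu: 0.7033, HNO3: 0.9650; Cu is limiting.
n(H2O) = (4/3) × 2.110 = 2.813 mol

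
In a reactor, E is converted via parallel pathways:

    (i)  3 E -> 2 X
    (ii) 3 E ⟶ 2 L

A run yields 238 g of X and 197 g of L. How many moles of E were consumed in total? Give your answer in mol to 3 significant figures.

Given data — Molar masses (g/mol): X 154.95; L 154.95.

n(X) = 238 / 154.95 = 1.536 mol
n(L) = 197 / 154.95 = 1.271 mol
n(E) via (i) = (3/2)×1.536 = 2.304 mol
n(E) via (ii) = (3/2)×1.271 = 1.907 mol
total n(E) = 2.304 + 1.907 = 4.211 mol

4.21 mol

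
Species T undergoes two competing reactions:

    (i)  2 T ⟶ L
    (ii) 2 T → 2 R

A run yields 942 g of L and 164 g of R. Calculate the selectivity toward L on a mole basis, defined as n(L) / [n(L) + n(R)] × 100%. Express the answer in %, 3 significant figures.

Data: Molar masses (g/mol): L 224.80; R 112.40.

74.2 %

n(L) = 942 / 224.80 = 4.190 mol
n(R) = 164 / 112.40 = 1.459 mol
selectivity = 4.190/(4.190+1.459) × 100 = 74.17 %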